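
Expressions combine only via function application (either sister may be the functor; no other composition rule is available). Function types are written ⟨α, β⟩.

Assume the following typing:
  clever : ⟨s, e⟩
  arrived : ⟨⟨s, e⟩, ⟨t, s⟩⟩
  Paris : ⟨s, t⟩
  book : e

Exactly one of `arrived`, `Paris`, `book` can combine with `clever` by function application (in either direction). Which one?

arrived — combines: arrived : ⟨⟨s, e⟩, ⟨t, s⟩⟩ takes clever : ⟨s, e⟩ as argument, giving ⟨t, s⟩.
Paris : ⟨s, t⟩ — no; clever wants s, and Paris wants s.
book : e — no; clever wants s, and book wants nothing (atomic).

arrived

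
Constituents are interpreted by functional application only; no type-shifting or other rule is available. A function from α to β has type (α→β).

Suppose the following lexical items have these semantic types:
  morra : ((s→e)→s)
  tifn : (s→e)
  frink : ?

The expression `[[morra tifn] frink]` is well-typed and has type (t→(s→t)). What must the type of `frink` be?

(s→(t→(s→t)))

[[morra tifn] frink] must have type (t→(s→t)). The sister [morra tifn] has type s; that is not a function onto (t→(s→t)), so frink must be the functor, of type (s→(t→(s→t))).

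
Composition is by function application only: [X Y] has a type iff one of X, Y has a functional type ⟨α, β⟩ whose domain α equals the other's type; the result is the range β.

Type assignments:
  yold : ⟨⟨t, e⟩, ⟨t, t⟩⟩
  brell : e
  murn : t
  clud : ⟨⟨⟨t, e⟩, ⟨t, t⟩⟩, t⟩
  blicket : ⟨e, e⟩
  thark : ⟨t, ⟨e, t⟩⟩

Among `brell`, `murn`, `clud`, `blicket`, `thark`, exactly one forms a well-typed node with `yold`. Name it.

brell : e — does not combine with yold.
murn : t — does not combine with yold.
clud — combines: clud : ⟨⟨⟨t, e⟩, ⟨t, t⟩⟩, t⟩ takes yold : ⟨⟨t, e⟩, ⟨t, t⟩⟩ as argument, giving t.
blicket : ⟨e, e⟩ — does not combine with yold.
thark : ⟨t, ⟨e, t⟩⟩ — does not combine with yold.

clud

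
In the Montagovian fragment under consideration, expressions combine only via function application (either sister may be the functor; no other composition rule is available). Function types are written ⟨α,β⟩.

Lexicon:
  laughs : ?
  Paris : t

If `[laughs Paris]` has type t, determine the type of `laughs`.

⟨t,t⟩

At [laughs Paris] (required: t): Paris is t, which is not a function with range t; hence laughs is the functor — type ⟨t,t⟩.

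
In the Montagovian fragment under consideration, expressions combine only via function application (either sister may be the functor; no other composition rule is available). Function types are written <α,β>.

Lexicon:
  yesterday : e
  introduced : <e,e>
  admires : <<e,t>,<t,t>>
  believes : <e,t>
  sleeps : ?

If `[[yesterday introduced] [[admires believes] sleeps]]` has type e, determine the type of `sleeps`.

<<t,t>,<e,e>>

At [[yesterday introduced] [[admires believes] sleeps]] (required: e): [yesterday introduced] is e, which is not a function with range e; hence [[admires believes] sleeps] is the functor — type <e,e>.
At [[admires believes] sleeps] (required: <e,e>): [admires believes] is <t,t>, which is not a function with range <e,e>; hence sleeps is the functor — type <<t,t>,<e,e>>.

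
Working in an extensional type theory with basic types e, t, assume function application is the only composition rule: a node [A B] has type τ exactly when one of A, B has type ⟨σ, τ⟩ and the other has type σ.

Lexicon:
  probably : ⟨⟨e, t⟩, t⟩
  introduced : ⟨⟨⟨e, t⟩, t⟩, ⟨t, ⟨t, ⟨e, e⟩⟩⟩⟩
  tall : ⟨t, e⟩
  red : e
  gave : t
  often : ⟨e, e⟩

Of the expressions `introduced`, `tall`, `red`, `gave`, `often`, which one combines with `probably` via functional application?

introduced — combines: introduced : ⟨⟨⟨e, t⟩, t⟩, ⟨t, ⟨t, ⟨e, e⟩⟩⟩⟩ takes probably : ⟨⟨e, t⟩, t⟩ as argument, giving ⟨t, ⟨t, ⟨e, e⟩⟩⟩.
tall : ⟨t, e⟩ — does not combine with probably.
red : e — does not combine with probably.
gave : t — does not combine with probably.
often : ⟨e, e⟩ — does not combine with probably.

introduced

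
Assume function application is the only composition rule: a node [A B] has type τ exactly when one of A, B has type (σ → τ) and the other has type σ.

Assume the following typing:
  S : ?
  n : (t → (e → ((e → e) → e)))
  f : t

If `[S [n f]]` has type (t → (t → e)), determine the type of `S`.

For [S [n f]] to have type (t → (t → e)) with [n f] of type (e → ((e → e) → e)), S must be the function: S : ((e → ((e → e) → e)) → (t → (t → e))).

((e → ((e → e) → e)) → (t → (t → e)))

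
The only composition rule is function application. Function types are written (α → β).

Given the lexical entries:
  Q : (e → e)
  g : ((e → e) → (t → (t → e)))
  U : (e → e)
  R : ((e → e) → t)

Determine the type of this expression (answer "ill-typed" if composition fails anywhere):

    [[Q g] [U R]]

(t → e)

[Q g]: ((e → e) → (t → (t → e))) applied to (e → e) yields (t → (t → e)).
[U R]: ((e → e) → t) applied to (e → e) yields t.
[[Q g] [U R]]: (t → (t → e)) applied to t yields (t → e).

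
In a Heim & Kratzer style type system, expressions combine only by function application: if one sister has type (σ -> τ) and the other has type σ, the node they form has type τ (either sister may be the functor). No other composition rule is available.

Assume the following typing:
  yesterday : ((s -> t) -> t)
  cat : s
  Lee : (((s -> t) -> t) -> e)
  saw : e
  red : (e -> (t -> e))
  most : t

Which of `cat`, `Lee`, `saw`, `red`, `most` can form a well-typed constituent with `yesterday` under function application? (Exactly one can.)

Lee

cat : s — no; yesterday wants (s -> t), and cat wants nothing (atomic).
Lee — combines: Lee : (((s -> t) -> t) -> e) takes yesterday : ((s -> t) -> t) as argument, giving e.
saw : e — no; yesterday wants (s -> t), and saw wants nothing (atomic).
red : (e -> (t -> e)) — no; yesterday wants (s -> t), and red wants e.
most : t — no; yesterday wants (s -> t), and most wants nothing (atomic).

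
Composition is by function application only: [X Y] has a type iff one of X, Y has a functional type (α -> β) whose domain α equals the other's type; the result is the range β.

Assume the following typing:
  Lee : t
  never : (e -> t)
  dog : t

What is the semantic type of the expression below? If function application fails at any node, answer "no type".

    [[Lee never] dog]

[Lee never]: t with (e -> t) — neither is a function whose domain matches the other; composition fails here.

no type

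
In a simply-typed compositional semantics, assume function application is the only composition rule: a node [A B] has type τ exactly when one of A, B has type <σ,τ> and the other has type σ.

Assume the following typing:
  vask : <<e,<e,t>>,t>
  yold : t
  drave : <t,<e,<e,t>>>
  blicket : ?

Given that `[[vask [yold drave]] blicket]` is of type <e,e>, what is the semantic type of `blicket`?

For [[vask [yold drave]] blicket] to have type <e,e> with [vask [yold drave]] of type t, blicket must be the function: blicket : <t,<e,e>>.

<t,<e,e>>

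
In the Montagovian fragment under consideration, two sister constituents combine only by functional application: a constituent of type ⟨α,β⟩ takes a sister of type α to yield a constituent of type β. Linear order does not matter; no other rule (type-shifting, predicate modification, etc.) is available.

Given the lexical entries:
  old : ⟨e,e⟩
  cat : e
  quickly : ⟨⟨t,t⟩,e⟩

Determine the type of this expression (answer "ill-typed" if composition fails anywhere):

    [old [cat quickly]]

At [cat quickly]: neither e nor ⟨⟨t,t⟩,e⟩ can take the other as argument; the node is ill-typed.

ill-typed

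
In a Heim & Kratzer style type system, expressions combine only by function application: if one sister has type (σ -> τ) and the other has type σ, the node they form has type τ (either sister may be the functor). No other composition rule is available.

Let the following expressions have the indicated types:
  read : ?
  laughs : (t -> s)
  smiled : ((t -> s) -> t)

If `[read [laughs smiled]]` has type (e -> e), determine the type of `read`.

(t -> (e -> e))

[read [laughs smiled]] is required to be (e -> e). [laughs smiled] : t cannot yield (e -> e) as functor, so read : (t -> (e -> e)).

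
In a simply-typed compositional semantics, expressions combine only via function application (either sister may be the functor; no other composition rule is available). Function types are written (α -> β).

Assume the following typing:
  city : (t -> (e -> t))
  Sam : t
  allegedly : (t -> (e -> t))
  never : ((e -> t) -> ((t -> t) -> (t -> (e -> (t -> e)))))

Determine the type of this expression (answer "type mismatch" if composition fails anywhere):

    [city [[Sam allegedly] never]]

type mismatch

[Sam allegedly]: allegedly is (t -> (e -> t)), Sam is t; result (e -> t).
[[Sam allegedly] never]: never is ((e -> t) -> ((t -> t) -> (t -> (e -> (t -> e))))), [Sam allegedly] is (e -> t); result ((t -> t) -> (t -> (e -> (t -> e)))).
[city [[Sam allegedly] never]]: (t -> (e -> t)) and ((t -> t) -> (t -> (e -> (t -> e)))) cannot combine by function application — type clash.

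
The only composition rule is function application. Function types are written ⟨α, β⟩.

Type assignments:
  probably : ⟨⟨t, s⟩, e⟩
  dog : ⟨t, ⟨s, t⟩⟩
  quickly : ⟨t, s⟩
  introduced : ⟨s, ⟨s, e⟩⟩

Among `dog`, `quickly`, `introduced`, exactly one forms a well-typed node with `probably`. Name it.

quickly

dog : ⟨t, ⟨s, t⟩⟩ — probably needs ⟨t, s⟩; dog needs t; neither fits.
quickly — combines: probably : ⟨⟨t, s⟩, e⟩ takes quickly : ⟨t, s⟩ as argument, giving e.
introduced : ⟨s, ⟨s, e⟩⟩ — probably needs ⟨t, s⟩; introduced needs s; neither fits.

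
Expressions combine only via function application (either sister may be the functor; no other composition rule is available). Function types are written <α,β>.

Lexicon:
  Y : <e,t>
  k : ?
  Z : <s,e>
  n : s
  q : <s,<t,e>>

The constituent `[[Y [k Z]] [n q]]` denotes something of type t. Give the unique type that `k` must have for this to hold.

At [[Y [k Z]] [n q]] (required: t): [n q] is <t,e>, which is not a function with range t; hence [Y [k Z]] is the functor — type <<t,e>,t>.
At [Y [k Z]] (required: <<t,e>,t>): Y is <e,t>, which is not a function with range <<t,e>,t>; hence [k Z] is the functor — type <<e,t>,<<t,e>,t>>.
At [k Z] (required: <<e,t>,<<t,e>,t>>): Z is <s,e>, which is not a function with range <<e,t>,<<t,e>,t>>; hence k is the functor — type <<s,e>,<<e,t>,<<t,e>,t>>>.

<<s,e>,<<e,t>,<<t,e>,t>>>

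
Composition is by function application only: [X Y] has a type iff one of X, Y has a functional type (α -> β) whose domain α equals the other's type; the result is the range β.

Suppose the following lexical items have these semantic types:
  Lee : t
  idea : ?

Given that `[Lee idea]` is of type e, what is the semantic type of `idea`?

At [Lee idea] (required: e): Lee is t, which is not a function with range e; hence idea is the functor — type (t -> e).

(t -> e)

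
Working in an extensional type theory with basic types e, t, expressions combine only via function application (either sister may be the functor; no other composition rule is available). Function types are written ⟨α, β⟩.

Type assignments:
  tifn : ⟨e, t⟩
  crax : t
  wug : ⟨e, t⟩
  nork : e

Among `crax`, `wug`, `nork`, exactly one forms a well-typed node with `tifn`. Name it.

nork

crax : t — neither side's domain matches the other.
wug : ⟨e, t⟩ — neither side's domain matches the other.
nork — combines: tifn : ⟨e, t⟩ takes nork : e as argument, giving t.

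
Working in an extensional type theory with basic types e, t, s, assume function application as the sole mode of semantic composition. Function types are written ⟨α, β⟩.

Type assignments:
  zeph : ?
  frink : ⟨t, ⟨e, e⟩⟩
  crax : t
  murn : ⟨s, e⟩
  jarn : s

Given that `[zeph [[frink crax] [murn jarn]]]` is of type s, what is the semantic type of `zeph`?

[zeph [[frink crax] [murn jarn]]] must have type s. The sister [[frink crax] [murn jarn]] has type e; that is not a function onto s, so zeph must be the functor, of type ⟨e, s⟩.

⟨e, s⟩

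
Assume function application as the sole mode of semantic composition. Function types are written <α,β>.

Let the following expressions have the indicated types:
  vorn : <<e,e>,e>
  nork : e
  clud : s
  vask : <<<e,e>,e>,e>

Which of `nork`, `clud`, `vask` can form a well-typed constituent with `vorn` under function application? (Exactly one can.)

vask

nork : e — neither side's domain matches the other.
clud : s — neither side's domain matches the other.
vask — combines: vask : <<<e,e>,e>,e> takes vorn : <<e,e>,e> as argument, giving e.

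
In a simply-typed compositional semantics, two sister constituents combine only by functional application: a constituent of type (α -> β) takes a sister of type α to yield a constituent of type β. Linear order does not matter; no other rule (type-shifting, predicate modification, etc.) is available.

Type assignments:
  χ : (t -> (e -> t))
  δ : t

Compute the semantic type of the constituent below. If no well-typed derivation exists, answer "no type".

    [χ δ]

[χ δ] — χ of type (t -> (e -> t)) combines with δ of type t: type (e -> t).

(e -> t)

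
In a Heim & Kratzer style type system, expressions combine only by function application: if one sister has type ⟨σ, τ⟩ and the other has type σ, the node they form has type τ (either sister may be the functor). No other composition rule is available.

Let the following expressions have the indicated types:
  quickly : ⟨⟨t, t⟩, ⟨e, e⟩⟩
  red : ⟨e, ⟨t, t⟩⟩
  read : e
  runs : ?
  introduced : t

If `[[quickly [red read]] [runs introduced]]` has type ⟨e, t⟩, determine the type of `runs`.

For [[quickly [red read]] [runs introduced]] to have type ⟨e, t⟩ with [quickly [red read]] of type ⟨e, e⟩, [runs introduced] must be the function: [runs introduced] : ⟨⟨e, e⟩, ⟨e, t⟩⟩.
For [runs introduced] to have type ⟨⟨e, e⟩, ⟨e, t⟩⟩ with introduced of type t, runs must be the function: runs : ⟨t, ⟨⟨e, e⟩, ⟨e, t⟩⟩⟩.

⟨t, ⟨⟨e, e⟩, ⟨e, t⟩⟩⟩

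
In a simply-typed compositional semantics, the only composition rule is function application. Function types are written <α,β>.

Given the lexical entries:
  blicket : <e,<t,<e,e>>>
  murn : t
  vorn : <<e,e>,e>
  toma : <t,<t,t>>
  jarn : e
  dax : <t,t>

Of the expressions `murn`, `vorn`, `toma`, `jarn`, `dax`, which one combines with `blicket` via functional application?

jarn

murn : t — does not combine with blicket.
vorn : <<e,e>,e> — does not combine with blicket.
toma : <t,<t,t>> — does not combine with blicket.
jarn — combines: blicket : <e,<t,<e,e>>> takes jarn : e as argument, giving <t,<e,e>>.
dax : <t,t> — does not combine with blicket.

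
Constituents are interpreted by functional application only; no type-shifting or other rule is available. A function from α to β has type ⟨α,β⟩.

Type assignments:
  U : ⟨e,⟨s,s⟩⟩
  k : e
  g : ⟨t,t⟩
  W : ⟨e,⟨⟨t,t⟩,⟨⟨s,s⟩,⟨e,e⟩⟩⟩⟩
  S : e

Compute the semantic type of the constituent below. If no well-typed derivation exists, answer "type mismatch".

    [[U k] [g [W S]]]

⟨e,e⟩

[U k] — U of type ⟨e,⟨s,s⟩⟩ combines with k of type e: type ⟨s,s⟩.
[W S] — W of type ⟨e,⟨⟨t,t⟩,⟨⟨s,s⟩,⟨e,e⟩⟩⟩⟩ combines with S of type e: type ⟨⟨t,t⟩,⟨⟨s,s⟩,⟨e,e⟩⟩⟩.
[g [W S]] — [W S] of type ⟨⟨t,t⟩,⟨⟨s,s⟩,⟨e,e⟩⟩⟩ combines with g of type ⟨t,t⟩: type ⟨⟨s,s⟩,⟨e,e⟩⟩.
[[U k] [g [W S]]] — [g [W S]] of type ⟨⟨s,s⟩,⟨e,e⟩⟩ combines with [U k] of type ⟨s,s⟩: type ⟨e,e⟩.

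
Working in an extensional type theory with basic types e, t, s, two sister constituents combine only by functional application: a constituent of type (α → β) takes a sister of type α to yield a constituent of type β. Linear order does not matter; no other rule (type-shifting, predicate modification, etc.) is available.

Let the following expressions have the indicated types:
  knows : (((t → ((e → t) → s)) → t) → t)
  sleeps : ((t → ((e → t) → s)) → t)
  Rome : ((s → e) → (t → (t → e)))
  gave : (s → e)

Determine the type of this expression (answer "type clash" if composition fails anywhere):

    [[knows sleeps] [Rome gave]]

(t → e)

[knows sleeps]: knows is (((t → ((e → t) → s)) → t) → t), sleeps is ((t → ((e → t) → s)) → t); result t.
[Rome gave]: Rome is ((s → e) → (t → (t → e))), gave is (s → e); result (t → (t → e)).
[[knows sleeps] [Rome gave]]: [Rome gave] is (t → (t → e)), [knows sleeps] is t; result (t → e).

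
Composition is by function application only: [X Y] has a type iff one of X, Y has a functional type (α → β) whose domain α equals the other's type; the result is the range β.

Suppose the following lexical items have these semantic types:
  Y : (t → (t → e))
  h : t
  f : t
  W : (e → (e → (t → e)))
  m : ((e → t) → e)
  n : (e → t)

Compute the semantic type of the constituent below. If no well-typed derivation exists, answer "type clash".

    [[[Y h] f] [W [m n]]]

At [Y h], Y : (t → (t → e)) takes h : t, giving (t → e).
At [[Y h] f], [Y h] : (t → e) takes f : t, giving e.
At [m n], m : ((e → t) → e) takes n : (e → t), giving e.
At [W [m n]], W : (e → (e → (t → e))) takes [m n] : e, giving (e → (t → e)).
At [[[Y h] f] [W [m n]]], [W [m n]] : (e → (t → e)) takes [[Y h] f] : e, giving (t → e).

(t → e)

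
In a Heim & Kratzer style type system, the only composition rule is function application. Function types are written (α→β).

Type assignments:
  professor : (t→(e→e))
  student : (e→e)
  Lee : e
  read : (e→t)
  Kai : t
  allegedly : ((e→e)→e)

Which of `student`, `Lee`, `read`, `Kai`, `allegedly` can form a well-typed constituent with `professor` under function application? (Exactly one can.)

student : (e→e) — does not combine with professor.
Lee : e — does not combine with professor.
read : (e→t) — does not combine with professor.
Kai — combines: professor : (t→(e→e)) takes Kai : t as argument, giving (e→e).
allegedly : ((e→e)→e) — does not combine with professor.

Kai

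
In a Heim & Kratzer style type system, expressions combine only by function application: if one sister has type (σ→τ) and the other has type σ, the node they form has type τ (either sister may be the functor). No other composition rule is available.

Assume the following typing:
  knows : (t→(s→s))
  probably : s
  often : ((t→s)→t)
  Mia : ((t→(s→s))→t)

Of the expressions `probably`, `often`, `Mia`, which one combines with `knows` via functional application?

probably : s — knows needs t; probably needs nothing (atomic); neither fits.
often : ((t→s)→t) — knows needs t; often needs (t→s); neither fits.
Mia — combines: Mia : ((t→(s→s))→t) takes knows : (t→(s→s)) as argument, giving t.

Mia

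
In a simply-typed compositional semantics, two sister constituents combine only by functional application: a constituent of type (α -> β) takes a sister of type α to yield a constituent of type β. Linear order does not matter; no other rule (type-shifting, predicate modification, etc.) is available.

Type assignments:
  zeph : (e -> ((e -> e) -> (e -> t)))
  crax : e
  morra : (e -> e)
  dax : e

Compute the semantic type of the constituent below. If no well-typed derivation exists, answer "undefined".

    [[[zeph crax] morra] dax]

t

At [zeph crax], zeph : (e -> ((e -> e) -> (e -> t))) takes crax : e, giving ((e -> e) -> (e -> t)).
At [[zeph crax] morra], [zeph crax] : ((e -> e) -> (e -> t)) takes morra : (e -> e), giving (e -> t).
At [[[zeph crax] morra] dax], [[zeph crax] morra] : (e -> t) takes dax : e, giving t.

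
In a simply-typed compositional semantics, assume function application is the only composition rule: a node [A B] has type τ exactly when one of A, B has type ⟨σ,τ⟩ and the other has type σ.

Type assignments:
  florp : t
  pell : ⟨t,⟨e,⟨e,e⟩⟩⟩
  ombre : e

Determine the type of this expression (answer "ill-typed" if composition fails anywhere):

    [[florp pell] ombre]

⟨e,e⟩

[florp pell]: ⟨t,⟨e,⟨e,e⟩⟩⟩ applied to t yields ⟨e,⟨e,e⟩⟩.
[[florp pell] ombre]: ⟨e,⟨e,e⟩⟩ applied to e yields ⟨e,e⟩.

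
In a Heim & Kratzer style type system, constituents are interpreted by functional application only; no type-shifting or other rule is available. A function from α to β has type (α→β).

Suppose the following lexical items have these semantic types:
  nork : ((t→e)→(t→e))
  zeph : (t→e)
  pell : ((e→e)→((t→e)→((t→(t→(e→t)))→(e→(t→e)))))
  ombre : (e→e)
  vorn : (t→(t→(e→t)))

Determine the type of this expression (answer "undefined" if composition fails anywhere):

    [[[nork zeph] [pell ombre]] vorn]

(e→(t→e))

[nork zeph] — nork of type ((t→e)→(t→e)) combines with zeph of type (t→e): type (t→e).
[pell ombre] — pell of type ((e→e)→((t→e)→((t→(t→(e→t)))→(e→(t→e))))) combines with ombre of type (e→e): type ((t→e)→((t→(t→(e→t)))→(e→(t→e)))).
[[nork zeph] [pell ombre]] — [pell ombre] of type ((t→e)→((t→(t→(e→t)))→(e→(t→e)))) combines with [nork zeph] of type (t→e): type ((t→(t→(e→t)))→(e→(t→e))).
[[[nork zeph] [pell ombre]] vorn] — [[nork zeph] [pell ombre]] of type ((t→(t→(e→t)))→(e→(t→e))) combines with vorn of type (t→(t→(e→t))): type (e→(t→e)).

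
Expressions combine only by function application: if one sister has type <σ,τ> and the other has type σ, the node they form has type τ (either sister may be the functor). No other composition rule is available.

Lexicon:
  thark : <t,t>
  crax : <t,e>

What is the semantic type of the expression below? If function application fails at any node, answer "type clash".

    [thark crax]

type clash

At [thark crax]: neither <t,t> nor <t,e> can take the other as argument; the node is ill-typed.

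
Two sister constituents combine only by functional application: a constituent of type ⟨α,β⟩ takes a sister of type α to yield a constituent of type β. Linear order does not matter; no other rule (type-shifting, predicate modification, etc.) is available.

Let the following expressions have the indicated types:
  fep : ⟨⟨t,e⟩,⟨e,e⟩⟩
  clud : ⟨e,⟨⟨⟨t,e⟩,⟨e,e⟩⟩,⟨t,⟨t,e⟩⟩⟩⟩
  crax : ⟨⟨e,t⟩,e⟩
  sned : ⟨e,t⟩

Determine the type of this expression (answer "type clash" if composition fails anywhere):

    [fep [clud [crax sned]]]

[crax sned]: ⟨⟨e,t⟩,e⟩ applied to ⟨e,t⟩ yields e.
[clud [crax sned]]: ⟨e,⟨⟨⟨t,e⟩,⟨e,e⟩⟩,⟨t,⟨t,e⟩⟩⟩⟩ applied to e yields ⟨⟨⟨t,e⟩,⟨e,e⟩⟩,⟨t,⟨t,e⟩⟩⟩.
[fep [clud [crax sned]]]: ⟨⟨⟨t,e⟩,⟨e,e⟩⟩,⟨t,⟨t,e⟩⟩⟩ applied to ⟨⟨t,e⟩,⟨e,e⟩⟩ yields ⟨t,⟨t,e⟩⟩.

⟨t,⟨t,e⟩⟩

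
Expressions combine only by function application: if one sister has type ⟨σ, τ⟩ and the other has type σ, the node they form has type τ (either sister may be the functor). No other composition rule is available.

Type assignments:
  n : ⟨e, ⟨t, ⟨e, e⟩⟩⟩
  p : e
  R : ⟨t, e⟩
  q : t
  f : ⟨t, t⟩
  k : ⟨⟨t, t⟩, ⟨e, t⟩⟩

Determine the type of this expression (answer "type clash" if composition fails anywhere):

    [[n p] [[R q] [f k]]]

At [n p], n : ⟨e, ⟨t, ⟨e, e⟩⟩⟩ takes p : e, giving ⟨t, ⟨e, e⟩⟩.
At [R q], R : ⟨t, e⟩ takes q : t, giving e.
At [f k], k : ⟨⟨t, t⟩, ⟨e, t⟩⟩ takes f : ⟨t, t⟩, giving ⟨e, t⟩.
At [[R q] [f k]], [f k] : ⟨e, t⟩ takes [R q] : e, giving t.
At [[n p] [[R q] [f k]]], [n p] : ⟨t, ⟨e, e⟩⟩ takes [[R q] [f k]] : t, giving ⟨e, e⟩.

⟨e, e⟩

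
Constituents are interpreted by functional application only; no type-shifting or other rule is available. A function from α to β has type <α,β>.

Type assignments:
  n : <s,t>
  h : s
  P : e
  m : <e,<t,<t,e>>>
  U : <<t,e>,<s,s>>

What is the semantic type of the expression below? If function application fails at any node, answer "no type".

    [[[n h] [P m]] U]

<s,s>

[n h]: n is <s,t>, h is s; result t.
[P m]: m is <e,<t,<t,e>>>, P is e; result <t,<t,e>>.
[[n h] [P m]]: [P m] is <t,<t,e>>, [n h] is t; result <t,e>.
[[[n h] [P m]] U]: U is <<t,e>,<s,s>>, [[n h] [P m]] is <t,e>; result <s,s>.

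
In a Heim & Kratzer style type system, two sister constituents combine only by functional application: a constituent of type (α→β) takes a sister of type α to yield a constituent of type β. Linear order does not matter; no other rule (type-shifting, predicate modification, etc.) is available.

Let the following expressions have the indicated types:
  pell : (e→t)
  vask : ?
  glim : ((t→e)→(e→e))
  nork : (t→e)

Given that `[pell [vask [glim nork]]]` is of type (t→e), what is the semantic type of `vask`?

[pell [vask [glim nork]]] must have type (t→e). The sister pell has type (e→t); that is not a function onto (t→e), so [vask [glim nork]] must be the functor, of type ((e→t)→(t→e)).
[vask [glim nork]] must have type ((e→t)→(t→e)). The sister [glim nork] has type (e→e); that is not a function onto ((e→t)→(t→e)), so vask must be the functor, of type ((e→e)→((e→t)→(t→e))).

((e→e)→((e→t)→(t→e)))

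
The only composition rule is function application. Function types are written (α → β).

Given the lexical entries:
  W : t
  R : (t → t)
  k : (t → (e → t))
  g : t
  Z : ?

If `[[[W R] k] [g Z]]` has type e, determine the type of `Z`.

(t → ((e → t) → e))

[[[W R] k] [g Z]] is required to be e. [[W R] k] : (e → t) cannot yield e as functor, so [g Z] : ((e → t) → e).
[g Z] is required to be ((e → t) → e). g : t cannot yield ((e → t) → e) as functor, so Z : (t → ((e → t) → e)).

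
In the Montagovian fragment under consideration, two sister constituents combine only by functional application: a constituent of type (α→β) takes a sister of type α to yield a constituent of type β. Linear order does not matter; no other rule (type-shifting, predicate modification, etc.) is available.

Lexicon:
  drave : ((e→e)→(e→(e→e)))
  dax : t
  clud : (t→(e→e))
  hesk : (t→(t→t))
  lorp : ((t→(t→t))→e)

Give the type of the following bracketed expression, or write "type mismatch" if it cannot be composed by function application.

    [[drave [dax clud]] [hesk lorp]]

At [dax clud], clud : (t→(e→e)) takes dax : t, giving (e→e).
At [drave [dax clud]], drave : ((e→e)→(e→(e→e))) takes [dax clud] : (e→e), giving (e→(e→e)).
At [hesk lorp], lorp : ((t→(t→t))→e) takes hesk : (t→(t→t)), giving e.
At [[drave [dax clud]] [hesk lorp]], [drave [dax clud]] : (e→(e→e)) takes [hesk lorp] : e, giving (e→e).

(e→e)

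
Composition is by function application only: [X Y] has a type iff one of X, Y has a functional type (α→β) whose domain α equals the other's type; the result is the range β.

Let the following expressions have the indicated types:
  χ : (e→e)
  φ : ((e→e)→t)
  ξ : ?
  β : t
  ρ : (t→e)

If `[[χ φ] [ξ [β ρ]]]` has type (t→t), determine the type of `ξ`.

[[χ φ] [ξ [β ρ]]] must have type (t→t). The sister [χ φ] has type t; that is not a function onto (t→t), so [ξ [β ρ]] must be the functor, of type (t→(t→t)).
[ξ [β ρ]] must have type (t→(t→t)). The sister [β ρ] has type e; that is not a function onto (t→(t→t)), so ξ must be the functor, of type (e→(t→(t→t))).

(e→(t→(t→t)))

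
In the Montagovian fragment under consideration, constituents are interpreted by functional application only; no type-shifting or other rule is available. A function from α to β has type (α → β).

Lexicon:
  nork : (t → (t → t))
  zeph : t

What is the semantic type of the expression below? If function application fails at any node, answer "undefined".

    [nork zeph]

(t → t)

[nork zeph]: (t → (t → t)) applied to t yields (t → t).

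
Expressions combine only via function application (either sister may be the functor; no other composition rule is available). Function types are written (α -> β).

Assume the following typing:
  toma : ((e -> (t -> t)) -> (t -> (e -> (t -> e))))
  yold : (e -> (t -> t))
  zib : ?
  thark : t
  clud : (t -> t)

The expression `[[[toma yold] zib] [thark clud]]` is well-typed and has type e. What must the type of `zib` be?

((t -> (e -> (t -> e))) -> (t -> e))

[[[toma yold] zib] [thark clud]] is required to be e. [thark clud] : t cannot yield e as functor, so [[toma yold] zib] : (t -> e).
[[toma yold] zib] is required to be (t -> e). [toma yold] : (t -> (e -> (t -> e))) cannot yield (t -> e) as functor, so zib : ((t -> (e -> (t -> e))) -> (t -> e)).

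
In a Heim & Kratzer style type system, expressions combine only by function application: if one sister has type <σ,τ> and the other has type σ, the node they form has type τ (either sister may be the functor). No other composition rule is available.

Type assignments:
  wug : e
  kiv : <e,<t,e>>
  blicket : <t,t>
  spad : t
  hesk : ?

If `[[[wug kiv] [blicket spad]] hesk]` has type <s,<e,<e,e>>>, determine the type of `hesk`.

At [[[wug kiv] [blicket spad]] hesk] (required: <s,<e,<e,e>>>): [[wug kiv] [blicket spad]] is e, which is not a function with range <s,<e,<e,e>>>; hence hesk is the functor — type <e,<s,<e,<e,e>>>>.

<e,<s,<e,<e,e>>>>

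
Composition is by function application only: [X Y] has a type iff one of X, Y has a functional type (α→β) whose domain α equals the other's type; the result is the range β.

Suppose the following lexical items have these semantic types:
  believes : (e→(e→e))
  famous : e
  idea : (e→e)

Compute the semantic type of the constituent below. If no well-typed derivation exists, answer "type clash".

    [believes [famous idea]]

(e→e)

[famous idea]: idea is (e→e), famous is e; result e.
[believes [famous idea]]: believes is (e→(e→e)), [famous idea] is e; result (e→e).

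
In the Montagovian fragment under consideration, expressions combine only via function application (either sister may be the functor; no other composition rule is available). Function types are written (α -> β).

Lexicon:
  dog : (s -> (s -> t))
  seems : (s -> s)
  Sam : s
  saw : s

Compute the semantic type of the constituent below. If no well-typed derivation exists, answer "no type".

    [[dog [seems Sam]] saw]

At [seems Sam], seems : (s -> s) takes Sam : s, giving s.
At [dog [seems Sam]], dog : (s -> (s -> t)) takes [seems Sam] : s, giving (s -> t).
At [[dog [seems Sam]] saw], [dog [seems Sam]] : (s -> t) takes saw : s, giving t.

t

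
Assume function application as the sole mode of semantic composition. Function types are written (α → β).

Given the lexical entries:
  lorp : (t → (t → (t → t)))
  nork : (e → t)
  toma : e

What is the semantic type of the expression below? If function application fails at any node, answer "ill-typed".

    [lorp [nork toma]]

(t → (t → t))

[nork toma]: functor nork : (e → t), argument toma : e; result t.
[lorp [nork toma]]: functor lorp : (t → (t → (t → t))), argument [nork toma] : t; result (t → (t → t)).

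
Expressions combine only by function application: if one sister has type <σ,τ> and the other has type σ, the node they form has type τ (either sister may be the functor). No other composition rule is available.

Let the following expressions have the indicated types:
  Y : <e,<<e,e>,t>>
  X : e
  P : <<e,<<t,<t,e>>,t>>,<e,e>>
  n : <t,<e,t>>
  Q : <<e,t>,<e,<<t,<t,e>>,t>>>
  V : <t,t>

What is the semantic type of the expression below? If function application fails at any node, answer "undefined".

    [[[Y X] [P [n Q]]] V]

[Y X] — Y of type <e,<<e,e>,t>> combines with X of type e: type <<e,e>,t>.
[n Q]: <t,<e,t>> with <<e,t>,<e,<<t,<t,e>>,t>>> — neither is a function whose domain matches the other; composition fails here.

undefined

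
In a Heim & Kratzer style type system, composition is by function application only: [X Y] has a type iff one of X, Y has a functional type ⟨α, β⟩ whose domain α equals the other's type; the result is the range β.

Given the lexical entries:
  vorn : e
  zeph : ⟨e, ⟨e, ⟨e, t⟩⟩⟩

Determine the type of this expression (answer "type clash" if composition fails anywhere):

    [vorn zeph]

⟨e, ⟨e, t⟩⟩

At [vorn zeph], zeph : ⟨e, ⟨e, ⟨e, t⟩⟩⟩ takes vorn : e, giving ⟨e, ⟨e, t⟩⟩.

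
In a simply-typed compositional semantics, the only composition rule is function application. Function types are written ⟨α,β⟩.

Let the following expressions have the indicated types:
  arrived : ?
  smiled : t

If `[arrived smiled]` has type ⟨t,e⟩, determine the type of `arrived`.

[arrived smiled] must have type ⟨t,e⟩. The sister smiled has type t; that is not a function onto ⟨t,e⟩, so arrived must be the functor, of type ⟨t,⟨t,e⟩⟩.

⟨t,⟨t,e⟩⟩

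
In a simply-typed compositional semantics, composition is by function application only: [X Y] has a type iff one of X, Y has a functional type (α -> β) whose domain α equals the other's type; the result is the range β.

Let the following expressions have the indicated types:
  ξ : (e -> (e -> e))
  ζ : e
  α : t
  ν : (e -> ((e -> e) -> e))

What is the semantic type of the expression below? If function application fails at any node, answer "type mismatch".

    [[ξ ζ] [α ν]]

type mismatch

[ξ ζ]: functor ξ : (e -> (e -> e)), argument ζ : e; result (e -> e).
[α ν]: t and (e -> ((e -> e) -> e)) cannot combine by function application — type clash.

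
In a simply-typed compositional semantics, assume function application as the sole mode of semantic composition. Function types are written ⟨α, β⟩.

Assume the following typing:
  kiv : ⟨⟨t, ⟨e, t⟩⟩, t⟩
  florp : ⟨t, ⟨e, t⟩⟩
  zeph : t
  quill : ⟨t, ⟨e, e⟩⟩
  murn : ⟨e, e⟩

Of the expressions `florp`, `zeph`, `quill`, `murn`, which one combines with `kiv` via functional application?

florp

florp — combines: kiv : ⟨⟨t, ⟨e, t⟩⟩, t⟩ takes florp : ⟨t, ⟨e, t⟩⟩ as argument, giving t.
zeph : t — neither side's domain matches the other.
quill : ⟨t, ⟨e, e⟩⟩ — neither side's domain matches the other.
murn : ⟨e, e⟩ — neither side's domain matches the other.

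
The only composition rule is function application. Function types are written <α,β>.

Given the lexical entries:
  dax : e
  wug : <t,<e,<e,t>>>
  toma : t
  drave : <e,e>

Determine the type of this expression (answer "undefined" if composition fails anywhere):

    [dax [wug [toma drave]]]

undefined

At [toma drave]: neither t nor <e,e> can take the other as argument; the node is ill-typed.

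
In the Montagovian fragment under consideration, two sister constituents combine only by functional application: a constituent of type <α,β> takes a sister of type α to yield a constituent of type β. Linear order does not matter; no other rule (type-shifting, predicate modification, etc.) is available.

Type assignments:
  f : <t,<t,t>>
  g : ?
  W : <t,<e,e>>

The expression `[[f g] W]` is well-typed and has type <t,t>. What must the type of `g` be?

At [[f g] W] (required: <t,t>): W is <t,<e,e>>, which is not a function with range <t,t>; hence [f g] is the functor — type <<t,<e,e>>,<t,t>>.
At [f g] (required: <<t,<e,e>>,<t,t>>): f is <t,<t,t>>, which is not a function with range <<t,<e,e>>,<t,t>>; hence g is the functor — type <<t,<t,t>>,<<t,<e,e>>,<t,t>>>.

<<t,<t,t>>,<<t,<e,e>>,<t,t>>>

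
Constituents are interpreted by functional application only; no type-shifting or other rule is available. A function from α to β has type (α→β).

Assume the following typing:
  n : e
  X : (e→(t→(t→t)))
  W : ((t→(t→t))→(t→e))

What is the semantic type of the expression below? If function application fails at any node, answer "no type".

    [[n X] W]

[n X]: X is (e→(t→(t→t))), n is e; result (t→(t→t)).
[[n X] W]: W is ((t→(t→t))→(t→e)), [n X] is (t→(t→t)); result (t→e).

(t→e)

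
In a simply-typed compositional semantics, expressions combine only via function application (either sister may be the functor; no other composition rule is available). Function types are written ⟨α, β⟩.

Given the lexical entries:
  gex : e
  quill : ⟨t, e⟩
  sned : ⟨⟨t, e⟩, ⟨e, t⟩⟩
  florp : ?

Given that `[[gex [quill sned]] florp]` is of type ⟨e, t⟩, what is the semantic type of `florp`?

[[gex [quill sned]] florp] is required to be ⟨e, t⟩. [gex [quill sned]] : t cannot yield ⟨e, t⟩ as functor, so florp : ⟨t, ⟨e, t⟩⟩.

⟨t, ⟨e, t⟩⟩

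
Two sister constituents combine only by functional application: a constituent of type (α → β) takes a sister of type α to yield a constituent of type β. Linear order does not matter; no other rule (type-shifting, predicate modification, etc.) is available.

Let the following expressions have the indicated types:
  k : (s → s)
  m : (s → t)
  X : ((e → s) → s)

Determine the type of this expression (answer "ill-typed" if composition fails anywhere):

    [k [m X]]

[m X]: (s → t) with ((e → s) → s) — neither is a function whose domain matches the other; composition fails here.

ill-typed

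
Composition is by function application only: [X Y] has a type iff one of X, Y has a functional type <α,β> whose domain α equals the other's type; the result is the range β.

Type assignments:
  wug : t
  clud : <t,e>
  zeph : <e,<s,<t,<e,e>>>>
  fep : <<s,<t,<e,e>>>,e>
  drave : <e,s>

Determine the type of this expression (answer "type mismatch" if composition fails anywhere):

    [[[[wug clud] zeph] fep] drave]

[wug clud] — clud of type <t,e> combines with wug of type t: type e.
[[wug clud] zeph] — zeph of type <e,<s,<t,<e,e>>>> combines with [wug clud] of type e: type <s,<t,<e,e>>>.
[[[wug clud] zeph] fep] — fep of type <<s,<t,<e,e>>>,e> combines with [[wug clud] zeph] of type <s,<t,<e,e>>>: type e.
[[[[wug clud] zeph] fep] drave] — drave of type <e,s> combines with [[[wug clud] zeph] fep] of type e: type s.

s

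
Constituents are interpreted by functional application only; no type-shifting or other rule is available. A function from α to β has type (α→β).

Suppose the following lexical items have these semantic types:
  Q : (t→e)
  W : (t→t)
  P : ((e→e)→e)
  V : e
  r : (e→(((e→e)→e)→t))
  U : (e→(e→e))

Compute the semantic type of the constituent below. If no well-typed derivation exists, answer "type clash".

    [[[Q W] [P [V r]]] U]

[Q W]: (t→e) and (t→t) cannot combine by function application — type clash.

type clash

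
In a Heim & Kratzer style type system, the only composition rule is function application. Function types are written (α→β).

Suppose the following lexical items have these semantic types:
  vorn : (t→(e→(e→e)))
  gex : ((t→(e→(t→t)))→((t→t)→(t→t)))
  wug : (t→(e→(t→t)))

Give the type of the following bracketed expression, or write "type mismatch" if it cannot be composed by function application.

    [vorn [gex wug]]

type mismatch

[gex wug]: functor gex : ((t→(e→(t→t)))→((t→t)→(t→t))), argument wug : (t→(e→(t→t))); result ((t→t)→(t→t)).
[vorn [gex wug]]: (t→(e→(e→e))) with ((t→t)→(t→t)) — neither is a function whose domain matches the other; composition fails here.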